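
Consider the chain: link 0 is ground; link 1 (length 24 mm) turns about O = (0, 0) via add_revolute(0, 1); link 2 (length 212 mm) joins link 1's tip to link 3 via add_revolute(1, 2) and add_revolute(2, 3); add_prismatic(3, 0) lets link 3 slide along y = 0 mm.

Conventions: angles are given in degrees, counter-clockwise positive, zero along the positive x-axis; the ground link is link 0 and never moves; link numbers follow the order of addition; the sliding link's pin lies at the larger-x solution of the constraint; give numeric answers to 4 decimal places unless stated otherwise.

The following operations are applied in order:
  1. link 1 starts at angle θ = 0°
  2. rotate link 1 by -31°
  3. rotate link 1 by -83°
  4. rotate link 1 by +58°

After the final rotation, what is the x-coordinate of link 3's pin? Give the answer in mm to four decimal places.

geometry: r = 24 mm, L = 212 mm, e = 0 mm; θ starts at 0°
rotate link 1 by -31°: θ ← 0° -31° = -31°
rotate link 1 by -83°: θ ← -31° -83° = -114°
rotate link 1 by +58°: θ ← -114° +58° = -56°
crank pin P = (r cos θ, r sin θ) = (13.420630, -19.896902)
h = r sin θ − e = -19.896902 − 0 = -19.896902
x = r cos θ + √(L² − h²) = 13.420630 + 211.064240 = 224.484869

224.4849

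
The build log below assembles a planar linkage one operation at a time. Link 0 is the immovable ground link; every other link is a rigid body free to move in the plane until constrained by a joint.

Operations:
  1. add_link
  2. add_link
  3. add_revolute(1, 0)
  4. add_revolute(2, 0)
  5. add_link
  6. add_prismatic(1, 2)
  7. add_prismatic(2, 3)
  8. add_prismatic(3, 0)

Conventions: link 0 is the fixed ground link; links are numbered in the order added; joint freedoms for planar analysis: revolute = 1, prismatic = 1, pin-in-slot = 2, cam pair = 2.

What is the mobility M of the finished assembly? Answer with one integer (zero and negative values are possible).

ground; <1,0,0>
#1 <2,0,0>
#2 <3,0,0>
R:1↔0 J1 <3,1,0>
R:2↔0 J1 <3,2,0>
#3 <4,2,0>
P:1↔2 J1 <4,3,0>
P:2↔3 J1 <4,4,0>
P:3↔0 J1 <4,5,0>
3×3 − 2×5 − 1×0 = -1

M = -1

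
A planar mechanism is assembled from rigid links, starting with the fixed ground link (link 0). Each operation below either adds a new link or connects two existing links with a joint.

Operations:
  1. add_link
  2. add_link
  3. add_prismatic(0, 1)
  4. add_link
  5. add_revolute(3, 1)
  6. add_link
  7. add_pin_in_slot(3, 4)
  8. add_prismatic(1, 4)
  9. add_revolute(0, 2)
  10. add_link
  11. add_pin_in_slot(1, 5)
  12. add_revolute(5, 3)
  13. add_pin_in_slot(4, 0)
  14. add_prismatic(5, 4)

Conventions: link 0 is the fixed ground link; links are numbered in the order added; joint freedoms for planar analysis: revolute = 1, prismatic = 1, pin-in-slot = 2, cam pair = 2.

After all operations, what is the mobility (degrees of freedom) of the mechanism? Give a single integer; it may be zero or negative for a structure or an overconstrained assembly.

(L,J1,J2)=(1,0,0); link0 fixed
link1: (2,0,0)
link2: (3,0,0)
P 0-1 [J1]: (3,1,0)
link3: (4,1,0)
R 3-1 [J1]: (4,2,0)
link4: (5,2,0)
PS 3-4 [J2]: (5,2,1)
P 1-4 [J1]: (5,3,1)
R 0-2 [J1]: (5,4,1)
link5: (6,4,1)
PS 1-5 [J2]: (6,4,2)
R 5-3 [J1]: (6,5,2)
PS 4-0 [J2]: (6,5,3)
P 5-4 [J1]: (6,6,3)
Grübler: 3·5 − 2·6 − 3 = 0

M = 0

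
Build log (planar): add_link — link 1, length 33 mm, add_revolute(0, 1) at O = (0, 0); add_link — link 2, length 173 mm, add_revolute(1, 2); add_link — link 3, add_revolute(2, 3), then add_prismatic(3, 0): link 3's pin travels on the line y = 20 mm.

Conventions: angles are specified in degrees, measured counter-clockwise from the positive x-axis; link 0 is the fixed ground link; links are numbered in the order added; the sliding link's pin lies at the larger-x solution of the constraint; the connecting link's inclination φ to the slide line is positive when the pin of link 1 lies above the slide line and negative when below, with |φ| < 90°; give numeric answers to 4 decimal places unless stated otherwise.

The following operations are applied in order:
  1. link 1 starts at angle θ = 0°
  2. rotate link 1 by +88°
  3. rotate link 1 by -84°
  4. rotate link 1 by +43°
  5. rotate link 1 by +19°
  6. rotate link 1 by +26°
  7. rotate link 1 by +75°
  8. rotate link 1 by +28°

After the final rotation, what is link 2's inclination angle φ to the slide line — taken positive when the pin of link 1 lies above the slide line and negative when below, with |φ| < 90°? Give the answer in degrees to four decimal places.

geometry: r = 33 mm, L = 173 mm, e = 20 mm; θ starts at 0°
rotate link 1 by +88°: θ ← 0° +88° = 88°
rotate link 1 by -84°: θ ← 88° -84° = 4°
rotate link 1 by +43°: θ ← 4° +43° = 47°
rotate link 1 by +19°: θ ← 47° +19° = 66°
rotate link 1 by +26°: θ ← 66° +26° = 92°
rotate link 1 by +75°: θ ← 92° +75° = 167°
rotate link 1 by +28°: θ ← 167° +28° = 195°
h = r sin θ − e = -8.541028 − 20 = -28.541028
sin φ = h / L = -28.541028 / 173 = -0.16497704
φ = arcsin(-0.16497704) = -9.495901°

-9.4959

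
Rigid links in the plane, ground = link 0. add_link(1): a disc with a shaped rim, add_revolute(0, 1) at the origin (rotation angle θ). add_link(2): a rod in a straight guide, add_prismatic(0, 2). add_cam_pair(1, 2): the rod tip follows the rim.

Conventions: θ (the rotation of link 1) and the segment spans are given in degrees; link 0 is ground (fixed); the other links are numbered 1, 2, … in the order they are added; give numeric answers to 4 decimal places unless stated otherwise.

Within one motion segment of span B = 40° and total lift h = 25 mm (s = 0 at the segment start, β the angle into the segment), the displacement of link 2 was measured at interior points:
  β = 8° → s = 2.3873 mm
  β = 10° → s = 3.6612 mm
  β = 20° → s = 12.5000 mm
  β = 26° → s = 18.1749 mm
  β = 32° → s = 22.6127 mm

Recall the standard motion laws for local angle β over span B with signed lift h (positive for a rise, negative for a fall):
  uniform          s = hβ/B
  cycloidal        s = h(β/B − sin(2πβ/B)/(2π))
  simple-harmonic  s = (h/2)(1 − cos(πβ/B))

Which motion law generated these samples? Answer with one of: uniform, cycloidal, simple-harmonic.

candidates at β/B = r: uniform s = h·r (linear in β); cycloidal s = h·(r − sin(2πr)/(2π)); simple-harmonic s = (h/2)(1 − cos(πr))
β=8°: printed 2.3873 | uniform 5.0000, cycloidal 1.2159, simple-harmonic 2.3873
β=10°: printed 3.6612 | uniform 6.2500, cycloidal 2.2711, simple-harmonic 3.6612
β=20°: printed 12.5000 | uniform 12.5000, cycloidal 12.5000, simple-harmonic 12.5000
β=26°: printed 18.1749 | uniform 16.2500, cycloidal 19.4690, simple-harmonic 18.1749
β=32°: printed 22.6127 | uniform 20.0000, cycloidal 23.7841, simple-harmonic 22.6127
only one law matches every sample → simple-harmonic

simple-harmonic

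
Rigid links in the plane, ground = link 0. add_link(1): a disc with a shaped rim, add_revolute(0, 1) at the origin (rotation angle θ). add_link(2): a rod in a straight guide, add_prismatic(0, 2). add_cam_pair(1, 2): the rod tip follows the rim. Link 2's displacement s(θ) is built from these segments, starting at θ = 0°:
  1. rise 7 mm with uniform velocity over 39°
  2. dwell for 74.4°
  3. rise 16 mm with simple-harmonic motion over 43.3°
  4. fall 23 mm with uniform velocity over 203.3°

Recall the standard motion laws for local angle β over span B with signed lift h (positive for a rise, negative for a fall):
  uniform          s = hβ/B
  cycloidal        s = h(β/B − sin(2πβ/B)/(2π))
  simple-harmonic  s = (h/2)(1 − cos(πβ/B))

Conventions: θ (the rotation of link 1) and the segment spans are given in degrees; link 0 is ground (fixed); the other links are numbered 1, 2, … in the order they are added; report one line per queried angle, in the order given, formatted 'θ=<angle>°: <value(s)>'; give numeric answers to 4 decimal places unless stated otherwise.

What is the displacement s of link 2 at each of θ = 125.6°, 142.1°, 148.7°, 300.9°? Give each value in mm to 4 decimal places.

segment 1 (0° to 39°, uniform, h = 7) is passed completely: s = 0.0000 + (7) = 7.0000
segment 2 (39° to 113.4°, dwell): s unchanged at 7.0000
θ = 125.6° falls in segment 3 (113.4° to 156.7°, simple-harmonic, h = 16): β = 125.6 − 113.4 = 12.2°, B = 43.3°; Δs = 16/2·(1 − cos(π·0.2818)) = 2.9347; s = 7.0000 + 2.9347 = 9.9347
θ = 142.1° falls in segment 3 (113.4° to 156.7°, simple-harmonic, h = 16): β = 142.1 − 113.4 = 28.7°, B = 43.3°; Δs = 16/2·(1 − cos(π·0.6628)) = 11.9159; s = 7.0000 + 11.9159 = 18.9159
θ = 148.7° falls in segment 3 (113.4° to 156.7°, simple-harmonic, h = 16): β = 148.7 − 113.4 = 35.3°, B = 43.3°; Δs = 16/2·(1 − cos(π·0.8152)) = 14.6898; s = 7.0000 + 14.6898 = 21.6898
segment 3 (113.4° to 156.7°, simple-harmonic, h = 16) is passed completely: s = 7.0000 + (16) = 23.0000
θ = 300.9° falls in segment 4 (156.7° to 360°, uniform, h = -23): β = 300.9 − 156.7 = 144.2°, B = 203.3°; Δs = -23·144.2/203.3 = -16.3138; s = 23.0000 − 16.3138 = 6.6862

θ=125.6°: 9.9347
θ=142.1°: 18.9159
θ=148.7°: 21.6898
θ=300.9°: 6.6862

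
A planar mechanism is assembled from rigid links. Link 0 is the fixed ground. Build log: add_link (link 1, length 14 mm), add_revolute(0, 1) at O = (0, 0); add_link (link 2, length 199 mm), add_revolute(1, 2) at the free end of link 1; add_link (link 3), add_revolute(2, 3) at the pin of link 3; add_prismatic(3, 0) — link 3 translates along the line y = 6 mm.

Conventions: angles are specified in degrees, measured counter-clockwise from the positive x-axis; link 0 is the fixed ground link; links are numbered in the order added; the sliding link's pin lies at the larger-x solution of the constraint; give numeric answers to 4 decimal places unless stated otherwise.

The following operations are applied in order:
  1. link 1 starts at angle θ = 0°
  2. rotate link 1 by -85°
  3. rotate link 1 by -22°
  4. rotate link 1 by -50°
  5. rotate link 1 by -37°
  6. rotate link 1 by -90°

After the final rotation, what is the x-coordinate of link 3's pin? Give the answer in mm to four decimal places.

geometry: r = 14 mm, L = 199 mm, e = 6 mm; θ starts at 0°
rotate link 1 by -85°: θ ← 0° -85° = -85°
rotate link 1 by -22°: θ ← -85° -22° = -107°
rotate link 1 by -50°: θ ← -107° -50° = -157°
rotate link 1 by -37°: θ ← -157° -37° = -194°
rotate link 1 by -90°: θ ← -194° -90° = -284°
crank pin P = (r cos θ, r sin θ) = (3.386907, 13.584140)
h = r sin θ − e = 13.584140 − 6 = 7.584140
x = r cos θ + √(L² − h²) = 3.386907 + 198.855427 = 202.242333

202.2423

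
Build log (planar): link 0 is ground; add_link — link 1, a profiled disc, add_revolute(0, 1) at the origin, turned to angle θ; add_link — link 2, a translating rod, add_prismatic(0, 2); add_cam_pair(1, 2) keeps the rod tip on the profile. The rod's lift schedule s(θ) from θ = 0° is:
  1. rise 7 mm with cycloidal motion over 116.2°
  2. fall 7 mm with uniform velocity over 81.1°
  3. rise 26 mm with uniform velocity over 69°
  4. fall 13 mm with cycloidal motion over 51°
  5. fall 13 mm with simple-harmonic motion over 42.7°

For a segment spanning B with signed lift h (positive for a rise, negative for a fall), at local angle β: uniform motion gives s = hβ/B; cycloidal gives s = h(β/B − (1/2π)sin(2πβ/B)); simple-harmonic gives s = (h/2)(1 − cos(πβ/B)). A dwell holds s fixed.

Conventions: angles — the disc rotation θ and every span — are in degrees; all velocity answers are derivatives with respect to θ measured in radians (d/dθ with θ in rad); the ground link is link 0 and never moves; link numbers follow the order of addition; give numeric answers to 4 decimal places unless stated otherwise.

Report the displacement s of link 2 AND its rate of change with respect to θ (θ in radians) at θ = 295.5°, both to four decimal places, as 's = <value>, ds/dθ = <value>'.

seg 1 [0°–116.2°] cycloidal, h=7: full span → s += 7 → s = 7.0000
seg 2 [116.2°–197.3°] uniform, h=-7: full span → s += -7 → s = 0.0000
seg 3 [197.3°–266.3°] uniform, h=26: full span → s += 26 → s = 26.0000
seg 4 [266.3°–317.3°] cycloidal, h=-13: θ=295.5° here. β=29.2, B=51. -13·(0.5725 − sin(2π·0.5725)/(2π)) = -8.3539 → s = 17.6461
velocity in seg [266.3°–317.3°] (cycloidal), θ in radians: β = 29.2° = 0.5096 rad, B = 51° = 0.8901 rad; ds/dθ = (h/B)(1 − cos(2πβ/B)) = ((-13)/0.8901)(1 − cos(2π·0.5725)) = -27.718346 mm/rad

s = 17.6461, ds/dθ = -27.7183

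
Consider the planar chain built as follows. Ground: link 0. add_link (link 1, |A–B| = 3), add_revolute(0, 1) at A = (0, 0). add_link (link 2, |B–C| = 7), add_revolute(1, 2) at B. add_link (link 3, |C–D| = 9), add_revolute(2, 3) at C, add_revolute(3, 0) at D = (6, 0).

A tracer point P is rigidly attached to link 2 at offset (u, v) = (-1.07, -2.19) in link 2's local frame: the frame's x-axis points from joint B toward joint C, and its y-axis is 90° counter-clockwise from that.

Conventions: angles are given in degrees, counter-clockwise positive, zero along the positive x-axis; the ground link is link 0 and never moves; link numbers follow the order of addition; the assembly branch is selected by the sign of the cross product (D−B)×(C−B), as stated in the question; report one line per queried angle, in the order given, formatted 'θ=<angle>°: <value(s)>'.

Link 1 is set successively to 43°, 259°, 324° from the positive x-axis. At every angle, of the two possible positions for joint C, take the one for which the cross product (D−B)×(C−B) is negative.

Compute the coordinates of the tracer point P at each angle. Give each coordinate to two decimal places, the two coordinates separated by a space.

A=(0,0), D=(6.00,0)
θ=43°: B = A + 3.00·(cos43°, sin43°) = (2.1941, 2.0460)
θ=43°: |BD| = 4.3210
θ=43°: circle(B,7.00) ∩ circle(D,9.00): a=-1.5423, h=6.8280
θ=43°:   candidates: C₊=(4.0686,8.7903) cross=29.504; C₋=(-2.3974,-3.2378) cross=-29.504
θ=43°:   branch - wants cross < 0 → take C=(-2.3974,-3.2378) (cross=-29.504)
θ=43°: ex = (C−B)/|BC| = (-0.6559,-0.7548); ey = (0.7548,-0.6559)
θ=43°: P = B + -1.07·ex + -2.19·ey = (1.2428,4.2901)
θ=259°: B = A + 3.00·(cos259°, sin259°) = (-0.5724, -2.9449)
θ=259°: |BD| = 7.2020
θ=259°: circle(B,7.00) ∩ circle(D,9.00): a=1.3794, h=6.8627
θ=259°:   candidates: C₊=(-2.1198,3.8820) cross=49.426; C₋=(3.4925,-8.6437) cross=-49.426
θ=259°:   branch - wants cross < 0 → take C=(3.4925,-8.6437) (cross=-49.426)
θ=259°: ex = (C−B)/|BC| = (0.5807,-0.8141); ey = (0.8141,0.5807)
θ=259°: P = B + -1.07·ex + -2.19·ey = (-2.9767,-3.3455)
θ=324°: B = A + 3.00·(cos324°, sin324°) = (2.4271, -1.7634)
θ=324°: |BD| = 3.9844
θ=324°: circle(B,7.00) ∩ circle(D,9.00): a=-2.0235, h=6.7012
θ=324°:   candidates: C₊=(-2.3532,3.3503) cross=26.700; C₋=(3.5782,-8.6680) cross=-26.700
θ=324°:   branch - wants cross < 0 → take C=(3.5782,-8.6680) (cross=-26.700)
θ=324°: ex = (C−B)/|BC| = (0.1645,-0.9864); ey = (0.9864,0.1645)
θ=324°: P = B + -1.07·ex + -2.19·ey = (0.0909,-1.0681)

θ=43°: 1.24 4.29
θ=259°: -2.98 -3.35
θ=324°: 0.09 -1.07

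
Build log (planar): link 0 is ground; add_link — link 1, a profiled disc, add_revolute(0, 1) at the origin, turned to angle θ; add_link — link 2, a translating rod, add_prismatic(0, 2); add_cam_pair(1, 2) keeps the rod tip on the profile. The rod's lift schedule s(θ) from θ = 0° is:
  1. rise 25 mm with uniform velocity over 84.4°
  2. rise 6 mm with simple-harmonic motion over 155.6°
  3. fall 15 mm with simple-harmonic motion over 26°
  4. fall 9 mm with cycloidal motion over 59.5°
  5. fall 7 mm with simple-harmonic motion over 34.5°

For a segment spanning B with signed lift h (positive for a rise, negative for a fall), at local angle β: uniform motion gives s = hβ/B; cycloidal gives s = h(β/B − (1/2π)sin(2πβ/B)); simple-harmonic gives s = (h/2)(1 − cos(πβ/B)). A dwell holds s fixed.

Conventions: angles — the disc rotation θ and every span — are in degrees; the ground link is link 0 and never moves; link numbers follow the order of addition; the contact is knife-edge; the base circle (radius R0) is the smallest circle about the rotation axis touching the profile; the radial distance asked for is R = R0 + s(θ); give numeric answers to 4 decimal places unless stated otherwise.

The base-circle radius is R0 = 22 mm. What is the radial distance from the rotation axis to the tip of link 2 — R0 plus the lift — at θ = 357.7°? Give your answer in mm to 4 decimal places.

seg 1 [0°–84.4°] uniform, h=25: full span → s += 25 → s = 25.0000
seg 2 [84.4°–240°] simple-harmonic, h=6: full span → s += 6 → s = 31.0000
seg 3 [240°–266°] simple-harmonic, h=-15: full span → s += -15 → s = 16.0000
seg 4 [266°–325.5°] cycloidal, h=-9: full span → s += -9 → s = 7.0000
seg 5 [325.5°–360°] simple-harmonic, h=-7: θ=357.7° here. β=32.2, B=34.5. -7/2·(1 − cos(π·0.9333)) = -6.9235 → s = 0.0765
R = R0 + s = 22 + 0.0765 = 22.0765

22.0765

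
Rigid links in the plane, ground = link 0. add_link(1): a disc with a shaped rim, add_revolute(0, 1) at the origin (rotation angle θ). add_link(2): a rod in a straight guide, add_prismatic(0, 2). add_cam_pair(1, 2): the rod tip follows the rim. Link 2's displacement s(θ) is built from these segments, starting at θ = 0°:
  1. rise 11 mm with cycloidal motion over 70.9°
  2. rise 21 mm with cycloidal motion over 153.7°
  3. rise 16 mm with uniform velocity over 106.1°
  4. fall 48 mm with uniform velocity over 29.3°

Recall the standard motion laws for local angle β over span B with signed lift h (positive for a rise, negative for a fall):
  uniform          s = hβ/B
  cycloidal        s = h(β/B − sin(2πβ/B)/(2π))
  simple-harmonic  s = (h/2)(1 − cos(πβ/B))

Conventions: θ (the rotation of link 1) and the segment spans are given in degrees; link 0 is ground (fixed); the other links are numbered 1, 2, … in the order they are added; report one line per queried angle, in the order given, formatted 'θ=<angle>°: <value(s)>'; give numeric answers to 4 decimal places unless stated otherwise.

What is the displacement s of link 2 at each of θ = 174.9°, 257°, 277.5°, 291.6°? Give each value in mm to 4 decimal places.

segment 1 (0° to 70.9°, cycloidal, h = 11) is passed completely: s = 0.0000 + (11) = 11.0000
θ = 174.9° falls in segment 2 (70.9° to 224.6°, cycloidal, h = 21): β = 174.9 − 70.9 = 104°, B = 153.7°; Δs = 21·(0.6766 − sin(2π·0.6766)/(2π)) = 17.2030; s = 11.0000 + 17.2030 = 28.2030
segment 2 (70.9° to 224.6°, cycloidal, h = 21) is passed completely: s = 11.0000 + (21) = 32.0000
θ = 257° falls in segment 3 (224.6° to 330.7°, uniform, h = 16): β = 257 − 224.6 = 32.4°, B = 106.1°; Δs = 16·32.4/106.1 = 4.8860; s = 32.0000 + 4.8860 = 36.8860
θ = 277.5° falls in segment 3 (224.6° to 330.7°, uniform, h = 16): β = 277.5 − 224.6 = 52.9°, B = 106.1°; Δs = 16·52.9/106.1 = 7.9774; s = 32.0000 + 7.9774 = 39.9774
θ = 291.6° falls in segment 3 (224.6° to 330.7°, uniform, h = 16): β = 291.6 − 224.6 = 67°, B = 106.1°; Δs = 16·67/106.1 = 10.1037; s = 32.0000 + 10.1037 = 42.1037

θ=174.9°: 28.2030
θ=257°: 36.8860
θ=277.5°: 39.9774
θ=291.6°: 42.1037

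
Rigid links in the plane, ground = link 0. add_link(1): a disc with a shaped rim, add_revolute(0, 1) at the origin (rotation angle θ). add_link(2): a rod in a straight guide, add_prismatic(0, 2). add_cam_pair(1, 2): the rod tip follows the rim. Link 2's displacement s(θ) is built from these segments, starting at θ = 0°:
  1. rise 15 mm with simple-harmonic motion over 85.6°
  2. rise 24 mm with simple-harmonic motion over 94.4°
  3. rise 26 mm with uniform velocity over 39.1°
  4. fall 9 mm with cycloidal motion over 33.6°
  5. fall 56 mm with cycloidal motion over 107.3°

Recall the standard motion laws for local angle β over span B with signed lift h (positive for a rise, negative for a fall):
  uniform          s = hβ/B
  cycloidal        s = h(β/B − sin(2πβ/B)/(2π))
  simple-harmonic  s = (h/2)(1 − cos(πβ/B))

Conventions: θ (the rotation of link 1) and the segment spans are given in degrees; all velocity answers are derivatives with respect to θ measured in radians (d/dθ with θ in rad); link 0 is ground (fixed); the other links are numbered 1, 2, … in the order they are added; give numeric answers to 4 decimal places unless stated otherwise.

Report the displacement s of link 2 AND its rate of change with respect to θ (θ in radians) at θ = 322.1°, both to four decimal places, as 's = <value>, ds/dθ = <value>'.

segment 1 (0° to 85.6°, simple-harmonic, h = 15) is passed completely: s = 0.0000 + (15) = 15.0000
segment 2 (85.6° to 180°, simple-harmonic, h = 24) is passed completely: s = 15.0000 + (24) = 39.0000
segment 3 (180° to 219.1°, uniform, h = 26) is passed completely: s = 39.0000 + (26) = 65.0000
segment 4 (219.1° to 252.7°, cycloidal, h = -9) is passed completely: s = 65.0000 + (-9) = 56.0000
θ = 322.1° falls in segment 5 (252.7° to 360°, cycloidal, h = -56): β = 322.1 − 252.7 = 69.4°, B = 107.3°; Δs = -56·(0.6468 − sin(2π·0.6468)/(2π)) = -43.3232; s = 56.0000 − 43.3232 = 12.6768
velocity in seg [252.7°–360°] (cycloidal), θ in radians: β = 69.4° = 1.2113 rad, B = 107.3° = 1.8727 rad; ds/dθ = (h/B)(1 − cos(2πβ/B)) = ((-56)/1.8727)(1 − cos(2π·0.6468)) = -47.964233 mm/rad

s = 12.6768, ds/dθ = -47.9642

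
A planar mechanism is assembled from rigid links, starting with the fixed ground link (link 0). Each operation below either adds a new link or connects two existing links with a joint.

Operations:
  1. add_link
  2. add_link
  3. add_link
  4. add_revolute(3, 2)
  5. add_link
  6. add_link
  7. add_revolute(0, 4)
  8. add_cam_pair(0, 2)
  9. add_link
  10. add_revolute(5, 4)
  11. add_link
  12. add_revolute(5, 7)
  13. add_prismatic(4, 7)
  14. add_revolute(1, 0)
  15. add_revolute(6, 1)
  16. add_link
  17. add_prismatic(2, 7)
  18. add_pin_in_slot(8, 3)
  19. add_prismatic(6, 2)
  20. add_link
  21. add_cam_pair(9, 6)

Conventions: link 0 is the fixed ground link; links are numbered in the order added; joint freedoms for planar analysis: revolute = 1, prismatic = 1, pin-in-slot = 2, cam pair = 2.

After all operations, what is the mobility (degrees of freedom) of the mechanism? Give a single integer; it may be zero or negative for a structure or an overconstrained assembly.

ground; <1,0,0>
#1 <2,0,0>
#2 <3,0,0>
#3 <4,0,0>
R:3↔2 J1 <4,1,0>
#4 <5,1,0>
#5 <6,1,0>
R:0↔4 J1 <6,2,0>
C:0↔2 J2 <6,2,1>
#6 <7,2,1>
R:5↔4 J1 <7,3,1>
#7 <8,3,1>
R:5↔7 J1 <8,4,1>
P:4↔7 J1 <8,5,1>
R:1↔0 J1 <8,6,1>
R:6↔1 J1 <8,7,1>
#8 <9,7,1>
P:2↔7 J1 <9,8,1>
PS:8↔3 J2 <9,8,2>
P:6↔2 J1 <9,9,2>
#9 <10,9,2>
C:9↔6 J2 <10,9,3>
3×9 − 2×9 − 1×3 = 6

M = 6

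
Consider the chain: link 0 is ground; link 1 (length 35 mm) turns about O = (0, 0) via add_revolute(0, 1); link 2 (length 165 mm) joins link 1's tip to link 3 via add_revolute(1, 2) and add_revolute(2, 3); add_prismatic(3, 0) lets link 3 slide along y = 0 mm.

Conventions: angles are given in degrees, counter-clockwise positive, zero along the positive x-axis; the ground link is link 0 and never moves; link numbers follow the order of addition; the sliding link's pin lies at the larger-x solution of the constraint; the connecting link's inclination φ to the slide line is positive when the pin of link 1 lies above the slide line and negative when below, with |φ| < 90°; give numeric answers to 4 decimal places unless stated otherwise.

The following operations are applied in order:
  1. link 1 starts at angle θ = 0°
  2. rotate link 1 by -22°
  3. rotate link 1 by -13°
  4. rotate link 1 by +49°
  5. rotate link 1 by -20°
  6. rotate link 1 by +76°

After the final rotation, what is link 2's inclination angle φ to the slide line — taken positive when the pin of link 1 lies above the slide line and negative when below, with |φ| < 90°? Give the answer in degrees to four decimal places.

geometry: r = 35 mm, L = 165 mm, e = 0 mm; θ starts at 0°
rotate link 1 by -22°: θ ← 0° -22° = -22°
rotate link 1 by -13°: θ ← -22° -13° = -35°
rotate link 1 by +49°: θ ← -35° +49° = 14°
rotate link 1 by -20°: θ ← 14° -20° = -6°
rotate link 1 by +76°: θ ← -6° +76° = 70°
h = r sin θ − e = 32.889242 − 0 = 32.889242
sin φ = h / L = 32.889242 / 165 = 0.19932874
φ = arcsin(0.19932874) = 11.497708°

11.4977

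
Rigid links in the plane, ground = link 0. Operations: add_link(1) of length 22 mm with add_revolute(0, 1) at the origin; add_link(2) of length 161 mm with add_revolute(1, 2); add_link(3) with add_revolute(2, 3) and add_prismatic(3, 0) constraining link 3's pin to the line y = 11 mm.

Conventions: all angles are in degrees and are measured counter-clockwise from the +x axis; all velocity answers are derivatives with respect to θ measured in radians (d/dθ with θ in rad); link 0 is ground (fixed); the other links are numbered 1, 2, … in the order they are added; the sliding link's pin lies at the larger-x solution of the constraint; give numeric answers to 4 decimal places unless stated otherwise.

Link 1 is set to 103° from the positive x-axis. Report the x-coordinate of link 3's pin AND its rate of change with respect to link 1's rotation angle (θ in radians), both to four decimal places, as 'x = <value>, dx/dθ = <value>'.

geometry: r = 22 mm, L = 161 mm, e = 11 mm
crank pin P = (r cos θ, r sin θ) = (-4.948923, 21.436141)
h = r sin θ − e = 21.436141 − 11 = 10.436141
x = r cos θ + √(L² − h²) = -4.948923 + 160.661405 = 155.712481
dx/dθ = −r sin θ − h·r cos θ/√(L² − h²) (θ in radians; h = 10.436141) = -21.114672

x = 155.7125, dx/dθ = -21.1147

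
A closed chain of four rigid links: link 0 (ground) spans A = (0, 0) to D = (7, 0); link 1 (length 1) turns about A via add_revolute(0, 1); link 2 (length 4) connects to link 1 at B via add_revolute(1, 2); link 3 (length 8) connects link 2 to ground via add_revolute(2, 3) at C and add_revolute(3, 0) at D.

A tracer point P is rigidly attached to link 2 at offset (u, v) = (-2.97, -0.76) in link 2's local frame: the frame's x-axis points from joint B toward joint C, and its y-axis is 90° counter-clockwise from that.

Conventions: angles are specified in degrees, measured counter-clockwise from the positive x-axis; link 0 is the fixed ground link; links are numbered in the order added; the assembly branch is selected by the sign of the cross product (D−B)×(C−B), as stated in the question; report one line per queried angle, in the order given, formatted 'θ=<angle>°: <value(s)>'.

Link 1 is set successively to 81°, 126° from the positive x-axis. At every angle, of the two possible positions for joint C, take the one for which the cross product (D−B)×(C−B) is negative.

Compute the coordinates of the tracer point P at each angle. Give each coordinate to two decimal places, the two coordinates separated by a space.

A=(0,0), D=(7.00,0)
θ=81°: B = A + 1.00·(cos81°, sin81°) = (0.1564, 0.9877)
θ=81°: |BD| = 6.9145
θ=81°: circle(B,4.00) ∩ circle(D,8.00): a=-0.0137, h=4.0000
θ=81°:   candidates: C₊=(0.7142,4.9486) cross=27.658; C₋=(-0.4285,-2.9693) cross=-27.658
θ=81°:   branch - wants cross < 0 → take C=(-0.4285,-2.9693) (cross=-27.658)
θ=81°: ex = (C−B)/|BC| = (-0.1462,-0.9892); ey = (0.9892,-0.1462)
θ=81°: P = B + -2.97·ex + -0.76·ey = (-0.1611,4.0369)
θ=126°: B = A + 1.00·(cos126°, sin126°) = (-0.5878, 0.8090)
θ=126°: |BD| = 7.6308
θ=126°: circle(B,4.00) ∩ circle(D,8.00): a=0.6702, h=3.9434
θ=126°:   candidates: C₊=(0.4968,4.6592) cross=30.092; C₋=(-0.3394,-3.1833) cross=-30.092
θ=126°:   branch - wants cross < 0 → take C=(-0.3394,-3.1833) (cross=-30.092)
θ=126°: ex = (C−B)/|BC| = (0.0621,-0.9981); ey = (0.9981,0.0621)
θ=126°: P = B + -2.97·ex + -0.76·ey = (-1.5307,3.7261)

θ=81°: -0.16 4.04
θ=126°: -1.53 3.73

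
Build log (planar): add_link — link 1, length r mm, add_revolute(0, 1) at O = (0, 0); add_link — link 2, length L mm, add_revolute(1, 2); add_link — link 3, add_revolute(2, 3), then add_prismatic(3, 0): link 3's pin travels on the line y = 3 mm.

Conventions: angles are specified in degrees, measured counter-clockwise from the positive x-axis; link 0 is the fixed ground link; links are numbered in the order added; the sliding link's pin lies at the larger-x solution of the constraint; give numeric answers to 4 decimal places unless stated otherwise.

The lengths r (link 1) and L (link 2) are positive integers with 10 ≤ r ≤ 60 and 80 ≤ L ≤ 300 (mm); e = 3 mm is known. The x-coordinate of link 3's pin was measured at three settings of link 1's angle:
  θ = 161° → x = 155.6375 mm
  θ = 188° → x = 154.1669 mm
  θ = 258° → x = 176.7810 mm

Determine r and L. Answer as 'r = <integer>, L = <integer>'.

constraint per measurement: (x − r cos θ)² + (r sin θ − e)² = L²
subtracting the θ₁ and θ₂ equations cancels the r² and L² terms:
r = (x₁² − x₂²) / (2[(x₁cos θ₁ + e sin θ₁) − (x₂cos θ₂ + e sin θ₂)]) = 33.0018 → r = 33
L² = (x₁ − r cos θ₁)² + (r sin θ₁ − e)² = 34969.0066 → L = 187.0000 → L = 187
check at θ₃=258°: x = 176.7810 (printed 176.7810) ✓

r = 33, L = 187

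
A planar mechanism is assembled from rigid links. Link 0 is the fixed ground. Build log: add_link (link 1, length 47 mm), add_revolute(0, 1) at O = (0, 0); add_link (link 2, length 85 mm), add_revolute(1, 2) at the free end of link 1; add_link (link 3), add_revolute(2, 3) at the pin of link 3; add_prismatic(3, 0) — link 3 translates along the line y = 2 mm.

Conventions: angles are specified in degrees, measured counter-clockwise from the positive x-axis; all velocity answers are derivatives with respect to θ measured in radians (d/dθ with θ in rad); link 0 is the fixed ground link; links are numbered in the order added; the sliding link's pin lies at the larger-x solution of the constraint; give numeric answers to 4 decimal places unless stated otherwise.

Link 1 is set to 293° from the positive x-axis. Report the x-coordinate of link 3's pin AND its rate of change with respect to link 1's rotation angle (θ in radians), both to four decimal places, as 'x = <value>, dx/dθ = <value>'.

geometry: r = 47 mm, L = 85 mm, e = 2 mm
crank pin P = (r cos θ, r sin θ) = (18.364363, -43.263728)
h = r sin θ − e = -43.263728 − 2 = -45.263728
x = r cos θ + √(L² − h²) = 18.364363 + 71.945778 = 90.310141
dx/dθ = −r sin θ − h·r cos θ/√(L² − h²) (θ in radians; h = -45.263728) = 54.817423

x = 90.3101, dx/dθ = 54.8174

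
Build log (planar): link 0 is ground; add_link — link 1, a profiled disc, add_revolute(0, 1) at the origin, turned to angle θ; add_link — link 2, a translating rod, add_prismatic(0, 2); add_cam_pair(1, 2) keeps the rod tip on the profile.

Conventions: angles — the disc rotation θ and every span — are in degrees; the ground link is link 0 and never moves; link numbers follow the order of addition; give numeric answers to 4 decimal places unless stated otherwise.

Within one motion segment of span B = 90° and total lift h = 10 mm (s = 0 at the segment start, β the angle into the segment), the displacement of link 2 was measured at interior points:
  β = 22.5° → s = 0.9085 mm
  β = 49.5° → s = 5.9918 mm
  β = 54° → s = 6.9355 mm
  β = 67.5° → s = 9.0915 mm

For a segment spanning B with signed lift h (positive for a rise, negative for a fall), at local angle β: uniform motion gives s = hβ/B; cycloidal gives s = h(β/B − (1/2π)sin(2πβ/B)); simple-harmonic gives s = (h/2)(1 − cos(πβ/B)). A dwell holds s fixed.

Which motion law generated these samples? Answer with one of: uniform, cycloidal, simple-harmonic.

candidates at β/B = r: uniform s = h·r (linear in β); cycloidal s = h·(r − sin(2πr)/(2π)); simple-harmonic s = (h/2)(1 − cos(πr))
β=22.5°: printed 0.9085 | uniform 2.5000, cycloidal 0.9085, simple-harmonic 1.4645
β=49.5°: printed 5.9918 | uniform 5.5000, cycloidal 5.9918, simple-harmonic 5.7822
β=54°: printed 6.9355 | uniform 6.0000, cycloidal 6.9355, simple-harmonic 6.5451
β=67.5°: printed 9.0915 | uniform 7.5000, cycloidal 9.0915, simple-harmonic 8.5355
only one law matches every sample → cycloidal

cycloidal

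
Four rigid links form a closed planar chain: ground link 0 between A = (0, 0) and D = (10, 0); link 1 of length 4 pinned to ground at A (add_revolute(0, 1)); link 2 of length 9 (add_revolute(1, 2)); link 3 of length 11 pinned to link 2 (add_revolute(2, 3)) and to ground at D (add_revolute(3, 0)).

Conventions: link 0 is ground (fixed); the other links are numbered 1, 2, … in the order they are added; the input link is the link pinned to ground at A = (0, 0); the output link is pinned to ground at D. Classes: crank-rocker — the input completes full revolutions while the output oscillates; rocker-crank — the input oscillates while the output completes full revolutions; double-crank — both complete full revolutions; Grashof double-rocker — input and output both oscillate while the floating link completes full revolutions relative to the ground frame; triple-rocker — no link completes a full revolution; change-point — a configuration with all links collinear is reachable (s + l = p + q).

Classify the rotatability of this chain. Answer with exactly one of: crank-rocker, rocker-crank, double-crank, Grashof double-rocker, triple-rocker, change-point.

lengths: ground=10, input=4, coupler=9, output=11
sorted: s=4 (shortest), l=11 (longest), p+q=19
s + l = 15 vs p + q = 19
s + l < p + q (Grashof) with shortest = input link → crank-rocker

crank-rocker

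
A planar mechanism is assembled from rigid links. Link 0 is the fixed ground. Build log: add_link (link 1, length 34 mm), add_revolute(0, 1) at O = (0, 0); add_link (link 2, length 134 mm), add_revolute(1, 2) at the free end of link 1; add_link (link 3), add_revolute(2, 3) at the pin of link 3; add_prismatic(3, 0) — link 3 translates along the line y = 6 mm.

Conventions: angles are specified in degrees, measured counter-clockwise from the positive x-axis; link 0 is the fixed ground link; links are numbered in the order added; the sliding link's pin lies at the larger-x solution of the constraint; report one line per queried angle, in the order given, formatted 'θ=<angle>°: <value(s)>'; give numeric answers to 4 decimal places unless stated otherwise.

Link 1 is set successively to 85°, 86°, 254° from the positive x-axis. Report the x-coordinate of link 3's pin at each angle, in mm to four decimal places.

geometry: r = 34 mm, L = 134 mm, e = 6 mm
θ=85°: crank pin P = (r cos θ, r sin θ) = (2.963295, 33.870620)
θ=85°: h = r sin θ − e = 33.870620 − 6 = 27.870620
θ=85°: x = r cos θ + √(L² − h²) = 2.963295 + 131.069556 = 134.032851
θ=86°: crank pin P = (r cos θ, r sin θ) = (2.371720, 33.917178)
θ=86°: h = r sin θ − e = 33.917178 − 6 = 27.917178
θ=86°: x = r cos θ + √(L² − h²) = 2.371720 + 131.059647 = 133.431368
θ=254°: crank pin P = (r cos θ, r sin θ) = (-9.371670, -32.682898)
θ=254°: h = r sin θ − e = -32.682898 − 6 = -38.682898
θ=254°: x = r cos θ + √(L² − h²) = -9.371670 + 128.295103 = 118.923433

θ=85°: 134.0329
θ=86°: 133.4314
θ=254°: 118.9234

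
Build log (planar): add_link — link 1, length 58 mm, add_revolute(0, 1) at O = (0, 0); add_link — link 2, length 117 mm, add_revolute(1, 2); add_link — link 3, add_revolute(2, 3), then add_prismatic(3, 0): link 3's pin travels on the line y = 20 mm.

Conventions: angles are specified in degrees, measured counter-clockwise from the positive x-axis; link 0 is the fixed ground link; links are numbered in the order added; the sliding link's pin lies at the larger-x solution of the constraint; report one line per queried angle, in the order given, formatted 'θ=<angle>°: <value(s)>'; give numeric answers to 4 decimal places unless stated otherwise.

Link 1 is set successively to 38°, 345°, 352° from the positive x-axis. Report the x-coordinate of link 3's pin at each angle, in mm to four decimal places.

geometry: r = 58 mm, L = 117 mm, e = 20 mm
θ=38°: crank pin P = (r cos θ, r sin θ) = (45.704624, 35.708366)
θ=38°: h = r sin θ − e = 35.708366 − 20 = 15.708366
θ=38°: x = r cos θ + √(L² − h²) = 45.704624 + 115.940706 = 161.645329
θ=345°: crank pin P = (r cos θ, r sin θ) = (56.023698, -15.011505)
θ=345°: h = r sin θ − e = -15.011505 − 20 = -35.011505
θ=345°: x = r cos θ + √(L² − h²) = 56.023698 + 111.638679 = 167.662376
θ=352°: crank pin P = (r cos θ, r sin θ) = (57.435548, -8.072040)
θ=352°: h = r sin θ − e = -8.072040 − 20 = -28.072040
θ=352°: x = r cos θ + √(L² − h²) = 57.435548 + 113.582396 = 171.017944

θ=38°: 161.6453
θ=345°: 167.6624
θ=352°: 171.0179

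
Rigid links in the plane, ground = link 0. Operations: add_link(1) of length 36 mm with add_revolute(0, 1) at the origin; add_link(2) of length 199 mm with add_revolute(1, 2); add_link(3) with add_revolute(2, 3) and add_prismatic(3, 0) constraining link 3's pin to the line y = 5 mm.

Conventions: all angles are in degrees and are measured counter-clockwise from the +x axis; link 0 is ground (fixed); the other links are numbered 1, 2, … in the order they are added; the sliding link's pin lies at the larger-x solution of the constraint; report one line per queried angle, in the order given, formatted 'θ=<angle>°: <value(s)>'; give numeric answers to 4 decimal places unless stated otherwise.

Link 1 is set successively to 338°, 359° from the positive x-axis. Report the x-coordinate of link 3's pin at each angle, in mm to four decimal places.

geometry: r = 36 mm, L = 199 mm, e = 5 mm
θ=338°: crank pin P = (r cos θ, r sin θ) = (33.378619, -13.485837)
θ=338°: h = r sin θ − e = -13.485837 − 5 = -18.485837
θ=338°: x = r cos θ + √(L² − h²) = 33.378619 + 198.139531 = 231.518150
θ=359°: crank pin P = (r cos θ, r sin θ) = (35.994517, -0.628287)
θ=359°: h = r sin θ − e = -0.628287 − 5 = -5.628287
θ=359°: x = r cos θ + √(L² − h²) = 35.994517 + 198.920392 = 234.914909

θ=338°: 231.5181
θ=359°: 234.9149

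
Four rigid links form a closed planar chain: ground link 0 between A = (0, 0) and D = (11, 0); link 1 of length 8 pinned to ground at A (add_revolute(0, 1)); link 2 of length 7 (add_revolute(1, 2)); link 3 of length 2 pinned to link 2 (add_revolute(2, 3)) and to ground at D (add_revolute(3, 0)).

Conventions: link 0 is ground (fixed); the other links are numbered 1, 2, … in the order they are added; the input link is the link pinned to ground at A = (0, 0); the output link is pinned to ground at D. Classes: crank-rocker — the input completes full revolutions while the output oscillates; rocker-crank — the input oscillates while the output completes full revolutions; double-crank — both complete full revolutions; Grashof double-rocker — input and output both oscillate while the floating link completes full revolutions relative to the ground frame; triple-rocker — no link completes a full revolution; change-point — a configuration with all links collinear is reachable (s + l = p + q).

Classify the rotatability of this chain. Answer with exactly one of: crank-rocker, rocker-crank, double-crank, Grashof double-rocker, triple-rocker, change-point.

lengths: ground=11, input=8, coupler=7, output=2
sorted: s=2 (shortest), l=11 (longest), p+q=15
s + l = 13 vs p + q = 15
s + l < p + q (Grashof) with shortest = output link → rocker-crank

rocker-crank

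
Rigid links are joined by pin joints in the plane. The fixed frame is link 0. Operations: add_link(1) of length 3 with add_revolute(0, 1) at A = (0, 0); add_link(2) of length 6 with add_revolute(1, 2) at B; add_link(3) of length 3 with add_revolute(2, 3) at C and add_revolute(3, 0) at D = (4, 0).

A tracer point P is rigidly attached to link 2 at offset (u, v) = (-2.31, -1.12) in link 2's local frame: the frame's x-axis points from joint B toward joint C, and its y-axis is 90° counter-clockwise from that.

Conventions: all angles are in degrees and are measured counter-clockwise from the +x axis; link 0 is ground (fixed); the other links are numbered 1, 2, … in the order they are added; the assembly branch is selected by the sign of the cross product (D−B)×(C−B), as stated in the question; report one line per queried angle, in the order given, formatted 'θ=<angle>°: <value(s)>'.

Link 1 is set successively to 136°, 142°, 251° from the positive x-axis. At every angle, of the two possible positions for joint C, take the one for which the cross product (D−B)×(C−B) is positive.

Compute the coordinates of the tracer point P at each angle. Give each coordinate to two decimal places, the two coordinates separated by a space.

A=(0,0), D=(4.00,0)
θ=136°: B = A + 3.00·(cos136°, sin136°) = (-2.1580, 2.0840)
θ=136°: |BD| = 6.5011
θ=136°: circle(B,6.00) ∩ circle(D,3.00): a=5.3271, h=2.7608
θ=136°:   candidates: C₊=(3.7730,2.9914) cross=17.948; C₋=(2.0030,-2.2387) cross=-17.948
θ=136°:   branch + wants cross > 0 → take C=(3.7730,2.9914) (cross=17.948)
θ=136°: ex = (C−B)/|BC| = (0.9885,0.1512); ey = (-0.1512,0.9885)
θ=136°: P = B + -2.31·ex + -1.12·ey = (-4.2721,0.6275)
θ=142°: B = A + 3.00·(cos142°, sin142°) = (-2.3640, 1.8470)
θ=142°: |BD| = 6.6266
θ=142°: circle(B,6.00) ∩ circle(D,3.00): a=5.3506, h=2.7151
θ=142°:   candidates: C₊=(3.5312,2.9632) cross=17.992; C₋=(2.0177,-2.2518) cross=-17.992
θ=142°:   branch + wants cross > 0 → take C=(3.5312,2.9632) (cross=17.992)
θ=142°: ex = (C−B)/|BC| = (0.9825,0.1860); ey = (-0.1860,0.9825)
θ=142°: P = B + -2.31·ex + -1.12·ey = (-4.4254,0.3168)
θ=251°: B = A + 3.00·(cos251°, sin251°) = (-0.9767, -2.8366)
θ=251°: |BD| = 5.7283
θ=251°: circle(B,6.00) ∩ circle(D,3.00): a=5.2209, h=2.9568
θ=251°:   candidates: C₊=(2.0950,2.3175) cross=16.937; C₋=(5.0233,-2.8201) cross=-16.937
θ=251°:   branch + wants cross > 0 → take C=(2.0950,2.3175) (cross=16.937)
θ=251°: ex = (C−B)/|BC| = (0.5120,0.8590); ey = (-0.8590,0.5120)
θ=251°: P = B + -2.31·ex + -1.12·ey = (-1.1972,-5.3943)

θ=136°: -4.27 0.63
θ=142°: -4.43 0.32
θ=251°: -1.20 -5.39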